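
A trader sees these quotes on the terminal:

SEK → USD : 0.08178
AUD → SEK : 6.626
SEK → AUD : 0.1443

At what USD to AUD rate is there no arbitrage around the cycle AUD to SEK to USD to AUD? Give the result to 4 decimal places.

1.8454

Known legs of the cycle: 6.626 × 0.08178 = 0.54187428
For no arbitrage the full-cycle product must be 1, so the missing rate is 1 / 0.54187428 ≈ 1.845447.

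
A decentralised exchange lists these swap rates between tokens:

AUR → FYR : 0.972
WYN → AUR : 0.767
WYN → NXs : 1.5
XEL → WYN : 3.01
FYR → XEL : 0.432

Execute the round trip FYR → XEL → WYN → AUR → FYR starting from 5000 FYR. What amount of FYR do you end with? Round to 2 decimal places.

5000 FYR × 0.432 = 2160 XEL
2160 XEL × 3.01 = 6501.6 WYN
6501.6 WYN × 0.767 = 4986.7272 AUR
4986.7272 AUR × 0.972 = 4847.0988384 FYR

4847.10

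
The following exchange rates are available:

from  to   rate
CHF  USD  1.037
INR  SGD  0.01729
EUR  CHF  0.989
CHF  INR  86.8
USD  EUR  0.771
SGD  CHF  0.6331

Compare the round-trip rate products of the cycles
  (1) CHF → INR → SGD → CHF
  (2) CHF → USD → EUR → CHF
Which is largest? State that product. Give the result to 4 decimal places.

0.9501

(1) 86.8 × 0.01729 × 0.6331 = 0.95014
(2) 1.037 × 0.771 × 0.989 = 0.79073
Highest is cycle (1) at 0.9501 (≤1, no arbitrage).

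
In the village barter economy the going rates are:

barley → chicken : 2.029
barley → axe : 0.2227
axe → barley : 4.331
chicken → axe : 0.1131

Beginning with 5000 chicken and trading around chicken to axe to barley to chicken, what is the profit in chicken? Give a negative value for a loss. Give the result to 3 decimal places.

-30.613

5000 chicken × 0.1131 = 565.5 axe
565.5 axe × 4.331 = 2449.1805 barley
2449.1805 barley × 2.029 = 4969.3872345 chicken
Net change: 4969.3872345 − 5000 = -30.6127655 chicken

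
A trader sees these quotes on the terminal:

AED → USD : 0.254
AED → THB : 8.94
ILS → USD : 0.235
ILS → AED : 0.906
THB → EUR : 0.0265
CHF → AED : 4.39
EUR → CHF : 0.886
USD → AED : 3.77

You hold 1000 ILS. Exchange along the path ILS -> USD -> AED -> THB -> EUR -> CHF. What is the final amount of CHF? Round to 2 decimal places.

185.96

1000 ILS × 0.235 = 235 USD
235 USD × 3.77 = 885.95 AED
885.95 AED × 8.94 = 7920.393 THB
7920.393 THB × 0.0265 = 209.8904145 EUR
209.8904145 EUR × 0.886 = 185.962907247 CHF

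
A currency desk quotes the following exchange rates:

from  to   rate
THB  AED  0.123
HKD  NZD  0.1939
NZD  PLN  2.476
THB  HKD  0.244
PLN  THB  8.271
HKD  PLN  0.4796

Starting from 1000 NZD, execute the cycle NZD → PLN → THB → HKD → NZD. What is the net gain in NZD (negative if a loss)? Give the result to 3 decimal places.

-31.106

1000 NZD × 2.476 = 2476 PLN
2476 PLN × 8.271 = 20478.996 THB
20478.996 THB × 0.244 = 4996.875024 HKD
4996.875024 HKD × 0.1939 = 968.8940671536 NZD
Net change: 968.8940671536 − 1000 = -31.1059328464 NZD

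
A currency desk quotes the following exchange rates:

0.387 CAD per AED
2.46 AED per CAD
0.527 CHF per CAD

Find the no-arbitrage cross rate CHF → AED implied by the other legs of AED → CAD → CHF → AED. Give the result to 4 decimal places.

4.9032

Known legs of the cycle: 0.387 × 0.527 = 0.203949
For no arbitrage the full-cycle product must be 1, so the missing rate is 1 / 0.203949 ≈ 4.903187.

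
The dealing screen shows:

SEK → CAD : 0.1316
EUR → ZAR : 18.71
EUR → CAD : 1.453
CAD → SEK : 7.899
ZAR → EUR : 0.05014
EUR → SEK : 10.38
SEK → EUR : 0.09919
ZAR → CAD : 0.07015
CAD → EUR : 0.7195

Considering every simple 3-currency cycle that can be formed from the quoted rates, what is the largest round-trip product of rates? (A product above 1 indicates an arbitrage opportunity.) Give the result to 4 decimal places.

EUR→CAD→SEK→EUR: 1.453 × 7.899 × 0.09919 = 1.13843
EUR→SEK→CAD→EUR: 10.38 × 0.1316 × 0.7195 = 0.98284
EUR→ZAR→CAD→EUR: 18.71 × 0.07015 × 0.7195 = 0.94435
Maximum is EUR→CAD→SEK→EUR at 1.1384; arbitrage exists.

1.1384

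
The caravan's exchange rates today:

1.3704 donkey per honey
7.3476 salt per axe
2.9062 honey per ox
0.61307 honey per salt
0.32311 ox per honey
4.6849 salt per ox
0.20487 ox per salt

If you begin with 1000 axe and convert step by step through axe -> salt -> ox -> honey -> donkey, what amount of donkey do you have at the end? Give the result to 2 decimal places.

1000 axe × 7.3476 = 7347.6 salt
7347.6 salt × 0.20487 = 1505.302812 ox
1505.302812 ox × 2.9062 = 4374.7110322344 honey
4374.7110322344 honey × 1.3704 = 5995.10399857402176 donkey

5995.10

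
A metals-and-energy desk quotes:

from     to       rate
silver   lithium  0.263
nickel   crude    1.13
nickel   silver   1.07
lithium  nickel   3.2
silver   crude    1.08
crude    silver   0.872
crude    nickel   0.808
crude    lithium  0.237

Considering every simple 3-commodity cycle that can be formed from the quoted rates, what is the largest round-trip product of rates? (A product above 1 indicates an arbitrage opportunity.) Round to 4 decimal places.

0.9337

crude→nickel→silver→crude: 0.808 × 1.07 × 1.08 = 0.93372
silver→lithium→nickel→silver: 0.263 × 3.2 × 1.07 = 0.90051
crude→lithium→nickel→crude: 0.237 × 3.2 × 1.13 = 0.85699
Maximum is crude→nickel→silver→crude at 0.9337; no arbitrage — every cycle loses value.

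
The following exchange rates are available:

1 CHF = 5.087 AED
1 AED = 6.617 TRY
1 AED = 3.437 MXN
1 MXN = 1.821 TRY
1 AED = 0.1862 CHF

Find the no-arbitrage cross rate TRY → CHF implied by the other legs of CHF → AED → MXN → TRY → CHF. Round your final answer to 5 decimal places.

Known legs of the cycle: 5.087 × 3.437 × 1.821 = 31.838398599
For no arbitrage the full-cycle product must be 1, so the missing rate is 1 / 31.838398599 ≈ 0.0314086.

0.03141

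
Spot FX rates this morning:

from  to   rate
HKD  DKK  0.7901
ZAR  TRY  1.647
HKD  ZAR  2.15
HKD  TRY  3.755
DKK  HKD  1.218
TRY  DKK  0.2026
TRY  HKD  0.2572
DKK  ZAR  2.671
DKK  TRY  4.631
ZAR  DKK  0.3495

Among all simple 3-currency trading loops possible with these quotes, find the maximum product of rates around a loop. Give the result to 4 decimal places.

HKD→DKK→TRY→HKD: 0.7901 × 4.631 × 0.2572 = 0.94108
HKD→TRY→DKK→HKD: 3.755 × 0.2026 × 1.218 = 0.92661
HKD→ZAR→DKK→HKD: 2.15 × 0.3495 × 1.218 = 0.91524
HKD→ZAR→TRY→HKD: 2.15 × 1.647 × 0.2572 = 0.91076
DKK→ZAR→TRY→DKK: 2.671 × 1.647 × 0.2026 = 0.89127
Maximum is HKD→DKK→TRY→HKD at 0.9411; no arbitrage — every cycle loses value.

0.9411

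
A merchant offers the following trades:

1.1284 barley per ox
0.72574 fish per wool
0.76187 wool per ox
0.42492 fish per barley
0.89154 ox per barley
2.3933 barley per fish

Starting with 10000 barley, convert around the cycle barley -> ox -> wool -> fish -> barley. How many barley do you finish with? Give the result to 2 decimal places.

11797.77

10000 barley × 0.89154 = 8915.4 ox
8915.4 ox × 0.76187 = 6792.375798 wool
6792.375798 wool × 0.72574 = 4929.49881164052 fish
4929.49881164052 fish × 2.3933 = 11797.769505899256516 barley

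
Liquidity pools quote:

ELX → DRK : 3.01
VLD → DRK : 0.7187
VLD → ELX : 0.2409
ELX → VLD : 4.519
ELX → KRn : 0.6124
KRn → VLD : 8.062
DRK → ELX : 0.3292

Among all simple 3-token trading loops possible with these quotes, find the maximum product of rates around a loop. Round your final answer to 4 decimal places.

1.1894

ELX→KRn→VLD→ELX: 0.6124 × 8.062 × 0.2409 = 1.18936
ELX→VLD→DRK→ELX: 4.519 × 0.7187 × 0.3292 = 1.06918
Maximum is ELX→KRn→VLD→ELX at 1.1894; arbitrage exists.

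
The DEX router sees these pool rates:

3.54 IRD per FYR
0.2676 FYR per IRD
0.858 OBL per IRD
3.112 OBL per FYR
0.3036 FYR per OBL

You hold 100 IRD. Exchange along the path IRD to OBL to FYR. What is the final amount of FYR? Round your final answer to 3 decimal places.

26.049

100 IRD × 0.858 = 85.8 OBL
85.8 OBL × 0.3036 = 26.04888 FYR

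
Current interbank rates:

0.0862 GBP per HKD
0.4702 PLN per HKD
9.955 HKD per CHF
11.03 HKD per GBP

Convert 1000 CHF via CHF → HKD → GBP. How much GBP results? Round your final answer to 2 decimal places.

858.12

1000 CHF × 9.955 = 9955 HKD
9955 HKD × 0.0862 = 858.121 GBP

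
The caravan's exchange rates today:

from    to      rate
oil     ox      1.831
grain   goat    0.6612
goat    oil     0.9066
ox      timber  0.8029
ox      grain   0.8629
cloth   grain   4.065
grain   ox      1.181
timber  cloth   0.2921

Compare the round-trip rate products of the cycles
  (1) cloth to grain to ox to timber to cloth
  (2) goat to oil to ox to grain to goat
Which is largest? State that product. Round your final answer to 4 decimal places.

1.1259

(1) 4.065 × 1.181 × 0.8029 × 0.2921 = 1.12591
(2) 0.9066 × 1.831 × 0.8629 × 0.6612 = 0.94710
Highest is cycle (1) at 1.1259 (>1, arbitrage).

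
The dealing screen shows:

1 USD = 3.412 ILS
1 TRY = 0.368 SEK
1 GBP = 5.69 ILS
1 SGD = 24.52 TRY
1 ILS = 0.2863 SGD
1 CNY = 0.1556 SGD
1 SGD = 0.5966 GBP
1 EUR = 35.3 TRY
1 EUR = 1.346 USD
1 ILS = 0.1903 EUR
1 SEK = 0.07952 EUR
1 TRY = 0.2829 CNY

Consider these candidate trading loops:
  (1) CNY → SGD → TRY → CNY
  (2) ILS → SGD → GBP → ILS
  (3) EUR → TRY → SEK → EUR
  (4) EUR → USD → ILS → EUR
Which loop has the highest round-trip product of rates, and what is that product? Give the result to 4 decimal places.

1.0794

(1) 0.1556 × 24.52 × 0.2829 = 1.07935
(2) 0.2863 × 0.5966 × 5.69 = 0.97189
(3) 35.3 × 0.368 × 0.07952 = 1.03300
(4) 1.346 × 3.412 × 0.1903 = 0.87396
Highest is cycle (1) at 1.0794 (>1, arbitrage).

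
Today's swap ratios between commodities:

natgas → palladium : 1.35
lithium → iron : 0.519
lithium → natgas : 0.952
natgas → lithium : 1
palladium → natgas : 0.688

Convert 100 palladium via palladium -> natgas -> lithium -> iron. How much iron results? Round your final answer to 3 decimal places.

100 palladium × 0.688 = 68.8 natgas
68.8 natgas × 1 = 68.8 lithium
68.8 lithium × 0.519 = 35.7072 iron

35.707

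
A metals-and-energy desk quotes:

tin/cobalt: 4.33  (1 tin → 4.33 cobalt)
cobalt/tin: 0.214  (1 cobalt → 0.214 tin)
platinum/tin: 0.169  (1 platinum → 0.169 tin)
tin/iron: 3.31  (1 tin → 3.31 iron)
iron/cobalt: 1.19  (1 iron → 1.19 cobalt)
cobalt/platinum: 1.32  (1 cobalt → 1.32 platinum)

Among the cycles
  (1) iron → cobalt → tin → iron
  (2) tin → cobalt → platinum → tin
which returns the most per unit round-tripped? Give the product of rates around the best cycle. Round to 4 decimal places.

0.9659

(1) 1.19 × 0.214 × 3.31 = 0.84292
(2) 4.33 × 1.32 × 0.169 = 0.96594
Highest is cycle (2) at 0.9659 (≤1, no arbitrage).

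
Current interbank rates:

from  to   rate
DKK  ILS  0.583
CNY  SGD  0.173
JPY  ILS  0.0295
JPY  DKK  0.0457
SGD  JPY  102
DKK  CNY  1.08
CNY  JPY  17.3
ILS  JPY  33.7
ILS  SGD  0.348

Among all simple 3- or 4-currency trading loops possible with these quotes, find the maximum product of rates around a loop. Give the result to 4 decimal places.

1.0471

ILS→SGD→JPY→ILS: 0.348 × 102 × 0.0295 = 1.04713
ILS→SGD→JPY→DKK→ILS: 0.348 × 102 × 0.0457 × 0.583 = 0.94572
ILS→JPY→DKK→ILS: 33.7 × 0.0457 × 0.583 = 0.89787
DKK→CNY→SGD→JPY→DKK: 1.08 × 0.173 × 102 × 0.0457 = 0.87094
DKK→CNY→JPY→DKK: 1.08 × 17.3 × 0.0457 = 0.85386
Maximum is ILS→SGD→JPY→ILS at 1.0471; arbitrage exists.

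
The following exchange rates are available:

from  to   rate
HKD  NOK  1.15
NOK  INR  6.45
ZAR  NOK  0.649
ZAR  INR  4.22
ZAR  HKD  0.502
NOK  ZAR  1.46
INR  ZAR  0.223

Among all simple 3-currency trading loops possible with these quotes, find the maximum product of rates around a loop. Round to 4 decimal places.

0.9335

NOK→INR→ZAR→NOK: 6.45 × 0.223 × 0.649 = 0.93349
HKD→NOK→ZAR→HKD: 1.15 × 1.46 × 0.502 = 0.84286
Maximum is NOK→INR→ZAR→NOK at 0.9335; no arbitrage — every cycle loses value.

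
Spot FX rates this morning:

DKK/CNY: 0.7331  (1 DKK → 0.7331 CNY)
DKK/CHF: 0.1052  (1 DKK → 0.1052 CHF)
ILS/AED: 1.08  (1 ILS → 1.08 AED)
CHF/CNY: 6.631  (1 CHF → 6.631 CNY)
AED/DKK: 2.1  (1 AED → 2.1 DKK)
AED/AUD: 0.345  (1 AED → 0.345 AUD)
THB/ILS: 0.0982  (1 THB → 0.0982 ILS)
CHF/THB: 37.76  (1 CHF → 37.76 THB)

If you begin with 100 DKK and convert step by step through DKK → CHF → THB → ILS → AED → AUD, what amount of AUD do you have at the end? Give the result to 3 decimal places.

100 DKK × 0.1052 = 10.52 CHF
10.52 CHF × 37.76 = 397.2352 THB
397.2352 THB × 0.0982 = 39.00849664 ILS
39.00849664 ILS × 1.08 = 42.1291763712 AED
42.1291763712 AED × 0.345 = 14.534565848064 AUD

14.535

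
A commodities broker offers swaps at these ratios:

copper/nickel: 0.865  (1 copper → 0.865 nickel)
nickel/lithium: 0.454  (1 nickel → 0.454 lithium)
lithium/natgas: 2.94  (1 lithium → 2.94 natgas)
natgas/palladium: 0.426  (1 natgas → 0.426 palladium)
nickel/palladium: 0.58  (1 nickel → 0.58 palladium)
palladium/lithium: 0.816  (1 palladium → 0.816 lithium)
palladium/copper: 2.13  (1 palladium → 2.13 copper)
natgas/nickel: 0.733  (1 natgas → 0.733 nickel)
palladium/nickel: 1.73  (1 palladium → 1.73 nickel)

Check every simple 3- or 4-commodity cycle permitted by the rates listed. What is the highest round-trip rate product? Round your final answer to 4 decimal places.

palladium→copper→nickel→palladium: 2.13 × 0.865 × 0.58 = 1.06862
lithium→natgas→palladium→lithium: 2.94 × 0.426 × 0.816 = 1.02199
lithium→natgas→nickel→palladium→lithium: 2.94 × 0.733 × 0.58 × 0.816 = 1.01993
lithium→natgas→palladium→nickel→lithium: 2.94 × 0.426 × 1.73 × 0.454 = 0.98369
lithium→natgas→nickel→lithium: 2.94 × 0.733 × 0.454 = 0.97838
Maximum is palladium→copper→nickel→palladium at 1.0686; arbitrage exists.

1.0686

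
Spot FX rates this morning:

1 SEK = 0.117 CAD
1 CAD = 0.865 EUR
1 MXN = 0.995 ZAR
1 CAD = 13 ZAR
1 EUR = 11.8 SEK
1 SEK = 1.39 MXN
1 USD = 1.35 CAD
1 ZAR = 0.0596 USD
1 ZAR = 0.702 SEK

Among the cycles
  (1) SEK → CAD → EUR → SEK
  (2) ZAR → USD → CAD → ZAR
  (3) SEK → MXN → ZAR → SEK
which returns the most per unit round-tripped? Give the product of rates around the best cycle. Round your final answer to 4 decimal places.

(1) 0.117 × 0.865 × 11.8 = 1.19422
(2) 0.0596 × 1.35 × 13 = 1.04598
(3) 1.39 × 0.995 × 0.702 = 0.97090
Highest is cycle (1) at 1.1942 (>1, arbitrage).

1.1942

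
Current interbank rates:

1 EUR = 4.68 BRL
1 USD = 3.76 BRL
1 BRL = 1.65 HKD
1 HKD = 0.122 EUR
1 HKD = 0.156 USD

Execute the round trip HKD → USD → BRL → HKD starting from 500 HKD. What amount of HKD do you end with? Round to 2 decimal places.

483.91

500 HKD × 0.156 = 78 USD
78 USD × 3.76 = 293.28 BRL
293.28 BRL × 1.65 = 483.912 HKD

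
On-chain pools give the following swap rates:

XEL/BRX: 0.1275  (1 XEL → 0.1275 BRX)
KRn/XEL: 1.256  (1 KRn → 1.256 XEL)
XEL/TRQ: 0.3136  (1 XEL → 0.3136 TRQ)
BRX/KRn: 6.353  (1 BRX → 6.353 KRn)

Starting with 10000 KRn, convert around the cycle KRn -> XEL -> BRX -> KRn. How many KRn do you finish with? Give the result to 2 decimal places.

10173.69

10000 KRn × 1.256 = 12560 XEL
12560 XEL × 0.1275 = 1601.4 BRX
1601.4 BRX × 6.353 = 10173.6942 KRn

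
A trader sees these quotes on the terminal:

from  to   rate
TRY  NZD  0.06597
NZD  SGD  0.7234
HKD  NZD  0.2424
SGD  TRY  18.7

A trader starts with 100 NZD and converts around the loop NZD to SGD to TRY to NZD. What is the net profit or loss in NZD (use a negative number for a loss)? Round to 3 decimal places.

-10.759

100 NZD × 0.7234 = 72.34 SGD
72.34 SGD × 18.7 = 1352.758 TRY
1352.758 TRY × 0.06597 = 89.24144526 NZD
Net change: 89.24144526 − 100 = -10.75855474 NZD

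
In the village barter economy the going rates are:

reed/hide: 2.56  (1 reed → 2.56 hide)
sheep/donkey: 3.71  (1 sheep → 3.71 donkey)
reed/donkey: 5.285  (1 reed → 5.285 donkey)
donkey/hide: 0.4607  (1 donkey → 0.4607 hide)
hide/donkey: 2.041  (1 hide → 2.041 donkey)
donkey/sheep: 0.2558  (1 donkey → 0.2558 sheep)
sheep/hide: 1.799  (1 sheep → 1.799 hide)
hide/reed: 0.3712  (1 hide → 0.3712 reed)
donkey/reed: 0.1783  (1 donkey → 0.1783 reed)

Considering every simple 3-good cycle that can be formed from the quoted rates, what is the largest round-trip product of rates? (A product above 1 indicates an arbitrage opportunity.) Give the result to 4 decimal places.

0.9392

donkey→sheep→hide→donkey: 0.2558 × 1.799 × 2.041 = 0.93924
reed→hide→donkey→reed: 2.56 × 2.041 × 0.1783 = 0.93161
reed→donkey→hide→reed: 5.285 × 0.4607 × 0.3712 = 0.90380
Maximum is donkey→sheep→hide→donkey at 0.9392; no arbitrage — every cycle loses value.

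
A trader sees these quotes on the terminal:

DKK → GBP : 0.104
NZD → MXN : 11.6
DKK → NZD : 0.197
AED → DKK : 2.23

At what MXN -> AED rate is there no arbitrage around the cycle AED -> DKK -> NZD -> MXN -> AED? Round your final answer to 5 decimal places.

0.19623

Known legs of the cycle: 2.23 × 0.197 × 11.6 = 5.095996
For no arbitrage the full-cycle product must be 1, so the missing rate is 1 / 5.095996 ≈ 0.1962325.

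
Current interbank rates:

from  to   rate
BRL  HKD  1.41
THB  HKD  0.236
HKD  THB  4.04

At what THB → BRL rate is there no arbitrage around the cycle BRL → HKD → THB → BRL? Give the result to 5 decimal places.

Known legs of the cycle: 1.41 × 4.04 = 5.6964
For no arbitrage the full-cycle product must be 1, so the missing rate is 1 / 5.6964 ≈ 0.1755495.

0.17555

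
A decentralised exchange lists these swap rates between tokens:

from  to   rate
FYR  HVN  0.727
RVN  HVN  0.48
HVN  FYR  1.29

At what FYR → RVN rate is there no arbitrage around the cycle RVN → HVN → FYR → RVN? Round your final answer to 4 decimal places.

1.6150

Known legs of the cycle: 0.48 × 1.29 = 0.6192
For no arbitrage the full-cycle product must be 1, so the missing rate is 1 / 0.6192 ≈ 1.614987.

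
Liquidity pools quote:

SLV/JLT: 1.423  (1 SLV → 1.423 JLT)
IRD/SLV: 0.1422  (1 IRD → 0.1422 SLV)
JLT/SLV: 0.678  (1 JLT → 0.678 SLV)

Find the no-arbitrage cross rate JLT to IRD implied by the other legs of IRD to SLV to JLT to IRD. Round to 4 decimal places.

Known legs of the cycle: 0.1422 × 1.423 = 0.2023506
For no arbitrage the full-cycle product must be 1, so the missing rate is 1 / 0.2023506 ≈ 4.941918.

4.9419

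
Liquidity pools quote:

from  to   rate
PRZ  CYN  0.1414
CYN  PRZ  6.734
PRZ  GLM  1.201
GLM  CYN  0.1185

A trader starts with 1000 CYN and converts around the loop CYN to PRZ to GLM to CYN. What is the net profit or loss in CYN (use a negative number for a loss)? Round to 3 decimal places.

1000 CYN × 6.734 = 6734 PRZ
6734 PRZ × 1.201 = 8087.534 GLM
8087.534 GLM × 0.1185 = 958.372779 CYN
Net change: 958.372779 − 1000 = -41.627221 CYN

-41.627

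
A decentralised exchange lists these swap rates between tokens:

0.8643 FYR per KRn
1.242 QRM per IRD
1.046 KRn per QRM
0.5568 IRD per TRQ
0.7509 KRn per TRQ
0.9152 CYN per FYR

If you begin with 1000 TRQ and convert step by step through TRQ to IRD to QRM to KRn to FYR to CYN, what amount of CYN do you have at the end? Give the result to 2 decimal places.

572.18

1000 TRQ × 0.5568 = 556.8 IRD
556.8 IRD × 1.242 = 691.5456 QRM
691.5456 QRM × 1.046 = 723.3566976 KRn
723.3566976 KRn × 0.8643 = 625.19719373568 FYR
625.19719373568 FYR × 0.9152 = 572.180471706894336 CYN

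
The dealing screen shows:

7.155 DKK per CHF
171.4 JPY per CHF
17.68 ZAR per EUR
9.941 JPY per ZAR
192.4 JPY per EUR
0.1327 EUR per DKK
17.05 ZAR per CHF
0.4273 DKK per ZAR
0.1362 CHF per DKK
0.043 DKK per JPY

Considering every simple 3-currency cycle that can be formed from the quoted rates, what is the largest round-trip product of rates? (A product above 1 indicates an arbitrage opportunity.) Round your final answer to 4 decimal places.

DKK→EUR→JPY→DKK: 0.1327 × 192.4 × 0.043 = 1.09785
DKK→CHF→JPY→DKK: 0.1362 × 171.4 × 0.043 = 1.00382
DKK→EUR→ZAR→DKK: 0.1327 × 17.68 × 0.4273 = 1.00250
DKK→CHF→ZAR→DKK: 0.1362 × 17.05 × 0.4273 = 0.99228
Maximum is DKK→EUR→JPY→DKK at 1.0979; arbitrage exists.

1.0979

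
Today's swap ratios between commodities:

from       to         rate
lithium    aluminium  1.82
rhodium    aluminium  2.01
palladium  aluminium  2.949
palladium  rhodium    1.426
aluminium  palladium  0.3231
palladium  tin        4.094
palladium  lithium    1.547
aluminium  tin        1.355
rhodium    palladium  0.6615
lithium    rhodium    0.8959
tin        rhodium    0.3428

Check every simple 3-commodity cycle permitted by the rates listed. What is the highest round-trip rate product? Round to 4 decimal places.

aluminium→tin→rhodium→aluminium: 1.355 × 0.3428 × 2.01 = 0.93363
palladium→tin→rhodium→palladium: 4.094 × 0.3428 × 0.6615 = 0.92836
aluminium→palladium→rhodium→aluminium: 0.3231 × 1.426 × 2.01 = 0.92609
palladium→lithium→rhodium→palladium: 1.547 × 0.8959 × 0.6615 = 0.91681
aluminium→palladium→lithium→aluminium: 0.3231 × 1.547 × 1.82 = 0.90970
Maximum is aluminium→tin→rhodium→aluminium at 0.9336; no arbitrage — every cycle loses value.

0.9336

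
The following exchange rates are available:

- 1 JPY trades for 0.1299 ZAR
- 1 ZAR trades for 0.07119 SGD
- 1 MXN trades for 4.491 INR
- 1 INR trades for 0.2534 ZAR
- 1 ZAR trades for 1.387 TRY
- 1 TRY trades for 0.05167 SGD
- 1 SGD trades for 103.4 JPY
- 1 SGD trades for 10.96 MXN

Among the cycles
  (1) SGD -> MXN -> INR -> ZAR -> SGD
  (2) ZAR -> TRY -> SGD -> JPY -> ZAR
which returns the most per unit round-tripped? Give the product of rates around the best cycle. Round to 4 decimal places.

(1) 10.96 × 4.491 × 0.2534 × 0.07119 = 0.88793
(2) 1.387 × 0.05167 × 103.4 × 0.1299 = 0.96260
Highest is cycle (2) at 0.9626 (≤1, no arbitrage).

0.9626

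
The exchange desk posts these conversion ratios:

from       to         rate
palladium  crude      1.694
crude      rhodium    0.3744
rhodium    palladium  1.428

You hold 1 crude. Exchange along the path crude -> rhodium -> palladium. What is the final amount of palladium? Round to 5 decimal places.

0.53464

1 crude × 0.3744 = 0.3744 rhodium
0.3744 rhodium × 1.428 = 0.5346432 palladium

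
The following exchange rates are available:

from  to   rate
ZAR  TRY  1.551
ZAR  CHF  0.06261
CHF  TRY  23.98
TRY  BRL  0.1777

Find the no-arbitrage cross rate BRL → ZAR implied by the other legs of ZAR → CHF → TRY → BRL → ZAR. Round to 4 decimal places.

3.7482

Known legs of the cycle: 0.06261 × 23.98 × 0.1777 = 0.26679661206
For no arbitrage the full-cycle product must be 1, so the missing rate is 1 / 0.26679661206 ≈ 3.748174.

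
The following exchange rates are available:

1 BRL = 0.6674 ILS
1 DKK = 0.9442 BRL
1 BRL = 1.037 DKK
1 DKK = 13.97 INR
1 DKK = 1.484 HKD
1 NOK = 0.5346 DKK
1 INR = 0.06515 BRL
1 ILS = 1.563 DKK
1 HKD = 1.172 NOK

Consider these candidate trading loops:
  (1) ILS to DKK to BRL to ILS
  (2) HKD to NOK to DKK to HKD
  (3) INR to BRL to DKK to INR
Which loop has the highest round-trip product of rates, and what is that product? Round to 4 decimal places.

(1) 1.563 × 0.9442 × 0.6674 = 0.98494
(2) 1.172 × 0.5346 × 1.484 = 0.92980
(3) 0.06515 × 1.037 × 13.97 = 0.94382
Highest is cycle (1) at 0.9849 (≤1, no arbitrage).

0.9849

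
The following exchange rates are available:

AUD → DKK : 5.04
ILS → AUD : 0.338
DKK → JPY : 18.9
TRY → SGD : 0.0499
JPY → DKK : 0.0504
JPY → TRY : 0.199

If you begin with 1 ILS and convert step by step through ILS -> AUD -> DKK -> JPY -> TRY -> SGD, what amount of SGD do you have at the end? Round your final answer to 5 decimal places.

0.31971

1 ILS × 0.338 = 0.338 AUD
0.338 AUD × 5.04 = 1.70352 DKK
1.70352 DKK × 18.9 = 32.196528 JPY
32.196528 JPY × 0.199 = 6.407109072 TRY
6.407109072 TRY × 0.0499 = 0.3197147426928 SGD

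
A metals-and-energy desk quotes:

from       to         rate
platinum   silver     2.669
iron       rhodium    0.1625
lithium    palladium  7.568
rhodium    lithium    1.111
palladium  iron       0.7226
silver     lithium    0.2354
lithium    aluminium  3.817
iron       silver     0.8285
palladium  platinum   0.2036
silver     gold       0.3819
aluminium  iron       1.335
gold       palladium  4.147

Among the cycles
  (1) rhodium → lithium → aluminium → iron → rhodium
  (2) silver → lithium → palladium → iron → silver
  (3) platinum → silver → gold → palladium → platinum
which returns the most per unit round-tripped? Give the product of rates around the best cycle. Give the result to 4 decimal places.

1.0665

(1) 1.111 × 3.817 × 1.335 × 0.1625 = 0.91996
(2) 0.2354 × 7.568 × 0.7226 × 0.8285 = 1.06654
(3) 2.669 × 0.3819 × 4.147 × 0.2036 = 0.86062
Highest is cycle (2) at 1.0665 (>1, arbitrage).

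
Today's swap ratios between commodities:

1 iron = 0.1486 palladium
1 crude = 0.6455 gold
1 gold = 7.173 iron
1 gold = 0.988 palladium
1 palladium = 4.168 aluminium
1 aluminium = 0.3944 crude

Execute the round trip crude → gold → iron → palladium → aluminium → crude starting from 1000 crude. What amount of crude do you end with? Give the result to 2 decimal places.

1131.05

1000 crude × 0.6455 = 645.5 gold
645.5 gold × 7.173 = 4630.1715 iron
4630.1715 iron × 0.1486 = 688.0434849 palladium
688.0434849 palladium × 4.168 = 2867.7652450632 aluminium
2867.7652450632 aluminium × 0.3944 = 1131.04661265292608 crude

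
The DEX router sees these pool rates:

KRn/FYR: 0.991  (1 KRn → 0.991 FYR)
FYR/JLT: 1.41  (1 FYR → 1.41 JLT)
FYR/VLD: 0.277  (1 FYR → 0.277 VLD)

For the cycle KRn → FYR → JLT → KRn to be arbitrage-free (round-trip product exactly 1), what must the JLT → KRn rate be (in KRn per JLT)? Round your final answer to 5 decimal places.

0.71566

Known legs of the cycle: 0.991 × 1.41 = 1.39731
For no arbitrage the full-cycle product must be 1, so the missing rate is 1 / 1.39731 ≈ 0.7156608.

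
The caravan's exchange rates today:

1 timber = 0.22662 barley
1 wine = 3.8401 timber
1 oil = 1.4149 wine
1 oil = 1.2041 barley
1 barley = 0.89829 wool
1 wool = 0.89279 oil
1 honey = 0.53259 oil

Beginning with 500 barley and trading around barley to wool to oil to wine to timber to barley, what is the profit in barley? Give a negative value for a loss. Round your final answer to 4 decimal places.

-6.2554

500 barley × 0.89829 = 449.145 wool
449.145 wool × 0.89279 = 400.99216455 oil
400.99216455 oil × 1.4149 = 567.363813621795 wine
567.363813621795 wine × 3.8401 = 2178.7337806890549795 timber
2178.7337806890549795 timber × 0.22662 = 493.74464937975363945429 barley
Net change: 493.74464937975363945429 − 500 = -6.25535062024636054571 barley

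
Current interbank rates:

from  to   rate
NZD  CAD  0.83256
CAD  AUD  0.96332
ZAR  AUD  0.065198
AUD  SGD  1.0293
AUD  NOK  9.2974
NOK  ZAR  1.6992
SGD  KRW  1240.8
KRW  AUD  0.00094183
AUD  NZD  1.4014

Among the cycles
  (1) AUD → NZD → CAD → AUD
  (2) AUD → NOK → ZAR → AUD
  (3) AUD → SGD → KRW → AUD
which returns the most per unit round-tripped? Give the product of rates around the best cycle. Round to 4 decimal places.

(1) 1.4014 × 0.83256 × 0.96332 = 1.12395
(2) 9.2974 × 1.6992 × 0.065198 = 1.03001
(3) 1.0293 × 1240.8 × 0.00094183 = 1.20286
Highest is cycle (3) at 1.2029 (>1, arbitrage).

1.2029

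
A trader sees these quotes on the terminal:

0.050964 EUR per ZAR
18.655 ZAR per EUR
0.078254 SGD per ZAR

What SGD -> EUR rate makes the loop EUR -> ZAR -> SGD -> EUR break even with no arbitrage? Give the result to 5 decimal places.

Known legs of the cycle: 18.655 × 0.078254 = 1.45982837
For no arbitrage the full-cycle product must be 1, so the missing rate is 1 / 1.45982837 ≈ 0.6850120.

0.68501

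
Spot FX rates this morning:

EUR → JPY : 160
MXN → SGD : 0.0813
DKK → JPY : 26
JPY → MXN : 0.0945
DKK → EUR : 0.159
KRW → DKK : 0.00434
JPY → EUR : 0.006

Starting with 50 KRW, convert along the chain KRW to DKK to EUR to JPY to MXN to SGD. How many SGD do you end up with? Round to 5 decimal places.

0.04241

50 KRW × 0.00434 = 0.217 DKK
0.217 DKK × 0.159 = 0.034503 EUR
0.034503 EUR × 160 = 5.52048 JPY
5.52048 JPY × 0.0945 = 0.52168536 MXN
0.52168536 MXN × 0.0813 = 0.042413019768 SGD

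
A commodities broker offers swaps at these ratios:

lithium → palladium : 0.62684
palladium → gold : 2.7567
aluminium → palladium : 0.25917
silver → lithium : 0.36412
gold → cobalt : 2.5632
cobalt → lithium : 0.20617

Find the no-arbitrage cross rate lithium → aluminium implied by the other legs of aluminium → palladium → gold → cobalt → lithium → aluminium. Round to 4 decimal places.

2.6486

Known legs of the cycle: 0.25917 × 2.7567 × 2.5632 × 0.20617 = 0.377556716324824416
For no arbitrage the full-cycle product must be 1, so the missing rate is 1 / 0.377556716324824416 ≈ 2.648609.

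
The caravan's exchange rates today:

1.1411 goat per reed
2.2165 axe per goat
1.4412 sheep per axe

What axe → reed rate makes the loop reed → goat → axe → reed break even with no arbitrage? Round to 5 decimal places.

Known legs of the cycle: 1.1411 × 2.2165 = 2.52924815
For no arbitrage the full-cycle product must be 1, so the missing rate is 1 / 2.52924815 ≈ 0.3953744.

0.39537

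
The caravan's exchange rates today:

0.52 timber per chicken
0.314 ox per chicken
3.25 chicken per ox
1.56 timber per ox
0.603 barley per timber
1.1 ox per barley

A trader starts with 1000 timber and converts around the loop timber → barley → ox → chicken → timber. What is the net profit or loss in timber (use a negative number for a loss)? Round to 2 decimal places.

120.98

1000 timber × 0.603 = 603 barley
603 barley × 1.1 = 663.3 ox
663.3 ox × 3.25 = 2155.725 chicken
2155.725 chicken × 0.52 = 1120.977 timber
Net change: 1120.977 − 1000 = 120.977 timber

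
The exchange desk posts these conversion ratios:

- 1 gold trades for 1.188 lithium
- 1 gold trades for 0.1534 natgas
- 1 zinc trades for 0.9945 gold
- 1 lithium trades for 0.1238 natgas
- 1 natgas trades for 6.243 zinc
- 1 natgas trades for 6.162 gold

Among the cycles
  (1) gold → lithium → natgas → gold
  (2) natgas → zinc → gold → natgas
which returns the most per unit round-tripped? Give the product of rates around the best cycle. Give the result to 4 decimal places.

0.9524

(1) 1.188 × 0.1238 × 6.162 = 0.90627
(2) 6.243 × 0.9945 × 0.1534 = 0.95241
Highest is cycle (2) at 0.9524 (≤1, no arbitrage).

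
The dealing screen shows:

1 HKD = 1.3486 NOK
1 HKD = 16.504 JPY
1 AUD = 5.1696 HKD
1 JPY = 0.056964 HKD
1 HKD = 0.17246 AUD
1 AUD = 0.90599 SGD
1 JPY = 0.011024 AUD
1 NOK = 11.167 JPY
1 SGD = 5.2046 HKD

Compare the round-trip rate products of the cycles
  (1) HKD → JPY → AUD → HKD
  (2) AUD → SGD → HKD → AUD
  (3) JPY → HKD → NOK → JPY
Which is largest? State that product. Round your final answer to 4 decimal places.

0.9406

(1) 16.504 × 0.011024 × 5.1696 = 0.94056
(2) 0.90599 × 5.2046 × 0.17246 = 0.81320
(3) 0.056964 × 1.3486 × 11.167 = 0.85787
Highest is cycle (1) at 0.9406 (≤1, no arbitrage).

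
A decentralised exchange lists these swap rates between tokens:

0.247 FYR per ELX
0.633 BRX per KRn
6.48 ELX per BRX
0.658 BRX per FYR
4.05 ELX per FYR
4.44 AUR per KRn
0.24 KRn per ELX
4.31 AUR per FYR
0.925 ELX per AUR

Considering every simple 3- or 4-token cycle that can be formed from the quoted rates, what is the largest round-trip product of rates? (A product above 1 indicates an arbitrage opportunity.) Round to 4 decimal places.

FYR→BRX→ELX→FYR: 0.658 × 6.48 × 0.247 = 1.05317
ELX→KRn→AUR→ELX: 0.24 × 4.44 × 0.925 = 0.98568
FYR→AUR→ELX→FYR: 4.31 × 0.925 × 0.247 = 0.98473
BRX→ELX→KRn→BRX: 6.48 × 0.24 × 0.633 = 0.98444
Maximum is FYR→BRX→ELX→FYR at 1.0532; arbitrage exists.

1.0532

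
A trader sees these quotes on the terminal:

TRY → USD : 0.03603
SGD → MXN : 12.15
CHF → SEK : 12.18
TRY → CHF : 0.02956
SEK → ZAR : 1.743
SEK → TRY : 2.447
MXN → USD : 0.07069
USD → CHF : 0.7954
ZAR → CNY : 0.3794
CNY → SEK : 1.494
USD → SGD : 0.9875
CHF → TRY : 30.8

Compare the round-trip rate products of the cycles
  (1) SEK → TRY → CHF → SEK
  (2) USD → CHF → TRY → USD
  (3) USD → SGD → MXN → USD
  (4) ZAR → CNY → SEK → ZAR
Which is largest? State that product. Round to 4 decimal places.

(1) 2.447 × 0.02956 × 12.18 = 0.88102
(2) 0.7954 × 30.8 × 0.03603 = 0.88267
(3) 0.9875 × 12.15 × 0.07069 = 0.84815
(4) 0.3794 × 1.494 × 1.743 = 0.98797
Highest is cycle (4) at 0.9880 (≤1, no arbitrage).

0.9880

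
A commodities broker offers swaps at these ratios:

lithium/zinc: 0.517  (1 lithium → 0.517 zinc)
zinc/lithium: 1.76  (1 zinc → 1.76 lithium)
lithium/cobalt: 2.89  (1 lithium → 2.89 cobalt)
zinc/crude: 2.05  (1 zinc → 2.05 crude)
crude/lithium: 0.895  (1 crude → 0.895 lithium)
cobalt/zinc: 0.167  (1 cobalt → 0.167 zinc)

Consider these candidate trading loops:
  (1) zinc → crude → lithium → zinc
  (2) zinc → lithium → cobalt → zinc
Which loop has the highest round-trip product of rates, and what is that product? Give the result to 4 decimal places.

0.9486

(1) 2.05 × 0.895 × 0.517 = 0.94857
(2) 1.76 × 2.89 × 0.167 = 0.84943
Highest is cycle (1) at 0.9486 (≤1, no arbitrage).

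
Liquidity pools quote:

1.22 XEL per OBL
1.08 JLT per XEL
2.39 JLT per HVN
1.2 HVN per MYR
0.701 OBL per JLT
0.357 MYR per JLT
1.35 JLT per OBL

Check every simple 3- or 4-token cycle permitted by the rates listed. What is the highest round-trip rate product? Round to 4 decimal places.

MYR→HVN→JLT→MYR: 1.2 × 2.39 × 0.357 = 1.02388
XEL→JLT→OBL→XEL: 1.08 × 0.701 × 1.22 = 0.92364
Maximum is MYR→HVN→JLT→MYR at 1.0239; arbitrage exists.

1.0239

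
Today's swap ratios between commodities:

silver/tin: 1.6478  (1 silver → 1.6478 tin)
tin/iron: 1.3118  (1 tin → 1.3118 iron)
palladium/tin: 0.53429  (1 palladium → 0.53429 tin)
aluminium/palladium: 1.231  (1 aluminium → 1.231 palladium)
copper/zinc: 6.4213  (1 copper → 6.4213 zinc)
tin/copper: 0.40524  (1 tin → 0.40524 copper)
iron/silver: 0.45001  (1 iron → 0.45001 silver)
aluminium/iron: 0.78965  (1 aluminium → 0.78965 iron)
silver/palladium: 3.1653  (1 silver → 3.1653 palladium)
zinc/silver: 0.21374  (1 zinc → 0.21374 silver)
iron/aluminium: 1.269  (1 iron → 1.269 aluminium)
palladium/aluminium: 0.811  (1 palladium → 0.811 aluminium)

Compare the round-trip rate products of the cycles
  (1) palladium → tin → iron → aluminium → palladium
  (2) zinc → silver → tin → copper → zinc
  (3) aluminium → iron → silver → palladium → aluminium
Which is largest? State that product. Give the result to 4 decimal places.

(1) 0.53429 × 1.3118 × 1.269 × 1.231 = 1.09487
(2) 0.21374 × 1.6478 × 0.40524 × 6.4213 = 0.91649
(3) 0.78965 × 0.45001 × 3.1653 × 0.811 = 0.91221
Highest is cycle (1) at 1.0949 (>1, arbitrage).

1.0949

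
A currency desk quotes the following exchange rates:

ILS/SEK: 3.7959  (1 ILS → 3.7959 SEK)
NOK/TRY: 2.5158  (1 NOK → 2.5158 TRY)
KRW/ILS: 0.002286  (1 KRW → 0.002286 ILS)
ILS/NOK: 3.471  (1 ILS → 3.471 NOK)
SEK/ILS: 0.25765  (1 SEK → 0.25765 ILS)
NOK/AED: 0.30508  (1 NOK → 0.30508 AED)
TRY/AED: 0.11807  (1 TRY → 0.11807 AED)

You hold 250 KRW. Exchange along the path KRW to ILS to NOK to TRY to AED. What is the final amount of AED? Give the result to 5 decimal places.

0.58923

250 KRW × 0.002286 = 0.5715 ILS
0.5715 ILS × 3.471 = 1.9836765 NOK
1.9836765 NOK × 2.5158 = 4.9905333387 TRY
4.9905333387 TRY × 0.11807 = 0.589232271300309 AED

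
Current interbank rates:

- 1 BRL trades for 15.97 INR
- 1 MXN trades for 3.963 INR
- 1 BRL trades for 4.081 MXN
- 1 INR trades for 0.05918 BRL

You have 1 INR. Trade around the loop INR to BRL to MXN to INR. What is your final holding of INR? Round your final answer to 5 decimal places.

0.95712

1 INR × 0.05918 = 0.05918 BRL
0.05918 BRL × 4.081 = 0.24151358 MXN
0.24151358 MXN × 3.963 = 0.95711831754 INR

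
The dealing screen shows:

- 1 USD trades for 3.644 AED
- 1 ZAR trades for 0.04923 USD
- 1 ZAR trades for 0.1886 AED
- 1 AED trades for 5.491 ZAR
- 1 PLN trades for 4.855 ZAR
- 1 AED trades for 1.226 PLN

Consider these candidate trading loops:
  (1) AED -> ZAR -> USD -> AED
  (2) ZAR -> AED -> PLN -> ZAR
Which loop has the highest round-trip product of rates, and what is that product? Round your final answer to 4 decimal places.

1.1226

(1) 5.491 × 0.04923 × 3.644 = 0.98505
(2) 0.1886 × 1.226 × 4.855 = 1.12259
Highest is cycle (2) at 1.1226 (>1, arbitrage).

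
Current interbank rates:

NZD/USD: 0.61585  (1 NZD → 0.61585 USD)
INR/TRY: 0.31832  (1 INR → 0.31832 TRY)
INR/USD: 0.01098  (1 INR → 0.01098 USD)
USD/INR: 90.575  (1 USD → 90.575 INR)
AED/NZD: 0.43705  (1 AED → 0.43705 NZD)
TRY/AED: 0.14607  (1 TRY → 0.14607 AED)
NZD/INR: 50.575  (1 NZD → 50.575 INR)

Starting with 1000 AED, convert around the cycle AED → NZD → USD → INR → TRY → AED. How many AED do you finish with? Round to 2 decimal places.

1000 AED × 0.43705 = 437.05 NZD
437.05 NZD × 0.61585 = 269.1572425 USD
269.1572425 USD × 90.575 = 24378.9172394375 INR
24378.9172394375 INR × 0.31832 = 7760.296935657745 TRY
7760.296935657745 TRY × 0.14607 = 1133.54657339152681215 AED

1133.55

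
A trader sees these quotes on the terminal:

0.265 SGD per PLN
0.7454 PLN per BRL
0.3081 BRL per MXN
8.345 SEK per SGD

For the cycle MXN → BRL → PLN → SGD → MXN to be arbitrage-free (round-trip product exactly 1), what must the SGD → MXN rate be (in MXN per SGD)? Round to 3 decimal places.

Known legs of the cycle: 0.3081 × 0.7454 × 0.265 = 0.0608593011
For no arbitrage the full-cycle product must be 1, so the missing rate is 1 / 0.0608593011 ≈ 16.43134.

16.431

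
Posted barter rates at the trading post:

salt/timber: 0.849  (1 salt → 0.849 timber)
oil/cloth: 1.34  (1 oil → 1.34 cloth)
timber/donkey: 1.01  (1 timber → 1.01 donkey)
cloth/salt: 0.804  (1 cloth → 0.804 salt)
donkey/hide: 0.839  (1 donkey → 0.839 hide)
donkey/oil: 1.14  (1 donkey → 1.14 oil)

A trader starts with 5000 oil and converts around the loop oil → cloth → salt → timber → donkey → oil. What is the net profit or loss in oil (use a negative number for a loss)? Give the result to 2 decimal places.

5000 oil × 1.34 = 6700 cloth
6700 cloth × 0.804 = 5386.8 salt
5386.8 salt × 0.849 = 4573.3932 timber
4573.3932 timber × 1.01 = 4619.127132 donkey
4619.127132 donkey × 1.14 = 5265.80493048 oil
Net change: 5265.80493048 − 5000 = 265.80493048 oil

265.80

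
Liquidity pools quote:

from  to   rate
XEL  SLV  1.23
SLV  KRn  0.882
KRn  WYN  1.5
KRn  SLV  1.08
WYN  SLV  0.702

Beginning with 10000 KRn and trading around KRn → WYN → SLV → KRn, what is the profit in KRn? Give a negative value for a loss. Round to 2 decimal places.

10000 KRn × 1.5 = 15000 WYN
15000 WYN × 0.702 = 10530 SLV
10530 SLV × 0.882 = 9287.46 KRn
Net change: 9287.46 − 10000 = -712.54 KRn

-712.54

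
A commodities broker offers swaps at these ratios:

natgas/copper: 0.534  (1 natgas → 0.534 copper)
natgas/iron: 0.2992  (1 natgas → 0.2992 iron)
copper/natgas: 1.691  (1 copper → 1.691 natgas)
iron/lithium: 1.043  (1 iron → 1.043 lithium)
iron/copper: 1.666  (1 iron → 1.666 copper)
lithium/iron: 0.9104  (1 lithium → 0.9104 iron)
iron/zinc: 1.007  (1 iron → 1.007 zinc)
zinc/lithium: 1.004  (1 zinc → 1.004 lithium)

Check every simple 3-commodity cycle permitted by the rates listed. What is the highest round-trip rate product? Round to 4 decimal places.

0.9204

iron→zinc→lithium→iron: 1.007 × 1.004 × 0.9104 = 0.92044
iron→copper→natgas→iron: 1.666 × 1.691 × 0.2992 = 0.84291
Maximum is iron→zinc→lithium→iron at 0.9204; no arbitrage — every cycle loses value.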